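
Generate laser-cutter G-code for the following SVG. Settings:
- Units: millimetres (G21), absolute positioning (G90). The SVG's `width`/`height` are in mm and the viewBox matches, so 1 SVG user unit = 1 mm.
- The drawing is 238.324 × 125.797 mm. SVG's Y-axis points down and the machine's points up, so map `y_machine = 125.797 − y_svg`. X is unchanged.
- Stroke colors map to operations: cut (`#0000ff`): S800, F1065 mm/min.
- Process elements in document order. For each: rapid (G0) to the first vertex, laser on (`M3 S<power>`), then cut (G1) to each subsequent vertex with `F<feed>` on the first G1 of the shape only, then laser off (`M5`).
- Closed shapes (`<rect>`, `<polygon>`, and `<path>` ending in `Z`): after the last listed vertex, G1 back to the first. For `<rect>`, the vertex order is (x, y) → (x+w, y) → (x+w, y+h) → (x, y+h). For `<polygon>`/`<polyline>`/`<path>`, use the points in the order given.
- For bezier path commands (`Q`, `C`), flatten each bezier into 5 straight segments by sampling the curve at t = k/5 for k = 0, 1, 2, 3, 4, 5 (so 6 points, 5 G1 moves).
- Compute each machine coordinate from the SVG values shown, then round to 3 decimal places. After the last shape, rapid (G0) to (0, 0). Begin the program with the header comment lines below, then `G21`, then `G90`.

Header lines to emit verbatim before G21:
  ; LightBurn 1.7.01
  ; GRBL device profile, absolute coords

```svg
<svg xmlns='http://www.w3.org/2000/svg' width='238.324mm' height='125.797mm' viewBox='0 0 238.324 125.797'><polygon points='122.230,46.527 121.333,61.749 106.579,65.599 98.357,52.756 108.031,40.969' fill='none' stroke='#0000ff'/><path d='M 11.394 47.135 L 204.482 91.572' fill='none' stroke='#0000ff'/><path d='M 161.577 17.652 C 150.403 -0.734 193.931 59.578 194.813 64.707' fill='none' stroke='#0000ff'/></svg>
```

; LightBurn 1.7.01
; GRBL device profile, absolute coords
G21
G90
G0 X122.230 Y79.270
M3 S800
G1 X121.333 Y64.048 F1065
G1 X106.579 Y60.198
G1 X98.357 Y73.041
G1 X108.031 Y84.828
G1 X122.230 Y79.270
M5
G0 X11.394 Y78.662
M3 S800
G1 X204.482 Y34.225 F1065
M5
G0 X161.577 Y108.145
M3 S800
G1 X160.658 Y110.804 F1065
G1 X168.195 Y101.002
G1 X179.515 Y85.164
G1 X189.945 Y69.718
G1 X194.813 Y61.090
M5
G0 X0.000 Y0.000

viewBox `0 0 238.324 125.797` with mm width/height → 1 unit = 1 mm. Flip: y_m = 125.797 − y_svg.

**Shape 1** — `<polygon>` regular polygon, stroke `#0000ff` → cut (S800, F1065). Machine vertices: (122.230,79.270) → (121.333,64.048) → (106.579,60.198) → (98.357,73.041) → (108.031,84.828) → (122.230,79.270). Closed: final G1 returns to the first vertex.

**Shape 2** — `<path>` line segment, stroke `#0000ff` → cut (S800, F1065). Machine vertices: (11.394,78.662) → (204.482,34.225). Open path.

**Shape 3** — `<path>` cubic bezier, stroke `#0000ff` → cut (S800, F1065). Control points (SVG): P0=(161.577,17.652), P1=(150.403,-0.734), P2=(193.931,59.578), P3=(194.813,64.707); sampled at t=k/5. Machine vertices: (161.577,108.145) → (160.658,110.804) → (168.195,101.002) → (179.515,85.164) → (189.945,69.718) → (194.813,61.090). Open path.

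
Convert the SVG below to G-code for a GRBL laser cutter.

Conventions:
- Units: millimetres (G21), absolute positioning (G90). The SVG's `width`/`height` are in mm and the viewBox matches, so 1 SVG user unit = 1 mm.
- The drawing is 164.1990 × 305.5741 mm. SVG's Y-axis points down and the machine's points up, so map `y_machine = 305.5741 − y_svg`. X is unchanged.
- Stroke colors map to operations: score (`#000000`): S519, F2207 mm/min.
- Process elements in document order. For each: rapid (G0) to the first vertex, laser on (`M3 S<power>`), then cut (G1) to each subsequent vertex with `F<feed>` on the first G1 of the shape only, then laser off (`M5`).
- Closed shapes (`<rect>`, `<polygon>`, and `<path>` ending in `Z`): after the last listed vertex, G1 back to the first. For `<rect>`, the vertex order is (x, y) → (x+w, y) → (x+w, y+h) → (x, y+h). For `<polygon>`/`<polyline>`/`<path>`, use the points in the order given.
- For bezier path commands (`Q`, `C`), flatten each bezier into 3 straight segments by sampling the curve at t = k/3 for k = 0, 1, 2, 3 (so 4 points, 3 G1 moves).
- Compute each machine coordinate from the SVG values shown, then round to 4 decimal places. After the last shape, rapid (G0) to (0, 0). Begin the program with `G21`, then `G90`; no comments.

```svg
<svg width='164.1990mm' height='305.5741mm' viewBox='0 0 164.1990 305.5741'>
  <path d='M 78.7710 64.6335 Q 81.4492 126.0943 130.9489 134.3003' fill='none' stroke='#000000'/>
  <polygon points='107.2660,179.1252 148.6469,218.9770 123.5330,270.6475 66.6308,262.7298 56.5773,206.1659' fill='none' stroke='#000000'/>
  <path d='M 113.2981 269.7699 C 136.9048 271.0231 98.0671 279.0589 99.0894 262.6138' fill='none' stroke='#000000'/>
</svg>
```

1 u = 1 mm; y_m = 305.5741 − y.

[1] `<path>` quadratic bezier, #000000→score S519 F2207: (78.7710,240.9406) → (85.7589,205.8839) → (103.1515,182.6617) → (130.9489,171.2738)

[2] `<polygon>` regular polygon, #000000→score S519 F2207: (107.2660,126.4489) → (148.6469,86.5971) → (123.5330,34.9266) → (66.6308,42.8443) → (56.5773,99.4082) → (107.2660,126.4489) (closed)

[3] `<path>` cubic bezier, #000000→score S519 F2207: (113.2981,35.8042) → (119.8791,33.4480) → (107.5647,33.5176) → (99.0894,42.9603)

G21
G90
G0 X78.7710 Y240.9406
M3 S519
G1 X85.7589 Y205.8839 F2207
G1 X103.1515 Y182.6617
G1 X130.9489 Y171.2738
M5
G0 X107.2660 Y126.4489
M3 S519
G1 X148.6469 Y86.5971 F2207
G1 X123.5330 Y34.9266
G1 X66.6308 Y42.8443
G1 X56.5773 Y99.4082
G1 X107.2660 Y126.4489
M5
G0 X113.2981 Y35.8042
M3 S519
G1 X119.8791 Y33.4480 F2207
G1 X107.5647 Y33.5176
G1 X99.0894 Y42.9603
M5
G0 X0.0000 Y0.0000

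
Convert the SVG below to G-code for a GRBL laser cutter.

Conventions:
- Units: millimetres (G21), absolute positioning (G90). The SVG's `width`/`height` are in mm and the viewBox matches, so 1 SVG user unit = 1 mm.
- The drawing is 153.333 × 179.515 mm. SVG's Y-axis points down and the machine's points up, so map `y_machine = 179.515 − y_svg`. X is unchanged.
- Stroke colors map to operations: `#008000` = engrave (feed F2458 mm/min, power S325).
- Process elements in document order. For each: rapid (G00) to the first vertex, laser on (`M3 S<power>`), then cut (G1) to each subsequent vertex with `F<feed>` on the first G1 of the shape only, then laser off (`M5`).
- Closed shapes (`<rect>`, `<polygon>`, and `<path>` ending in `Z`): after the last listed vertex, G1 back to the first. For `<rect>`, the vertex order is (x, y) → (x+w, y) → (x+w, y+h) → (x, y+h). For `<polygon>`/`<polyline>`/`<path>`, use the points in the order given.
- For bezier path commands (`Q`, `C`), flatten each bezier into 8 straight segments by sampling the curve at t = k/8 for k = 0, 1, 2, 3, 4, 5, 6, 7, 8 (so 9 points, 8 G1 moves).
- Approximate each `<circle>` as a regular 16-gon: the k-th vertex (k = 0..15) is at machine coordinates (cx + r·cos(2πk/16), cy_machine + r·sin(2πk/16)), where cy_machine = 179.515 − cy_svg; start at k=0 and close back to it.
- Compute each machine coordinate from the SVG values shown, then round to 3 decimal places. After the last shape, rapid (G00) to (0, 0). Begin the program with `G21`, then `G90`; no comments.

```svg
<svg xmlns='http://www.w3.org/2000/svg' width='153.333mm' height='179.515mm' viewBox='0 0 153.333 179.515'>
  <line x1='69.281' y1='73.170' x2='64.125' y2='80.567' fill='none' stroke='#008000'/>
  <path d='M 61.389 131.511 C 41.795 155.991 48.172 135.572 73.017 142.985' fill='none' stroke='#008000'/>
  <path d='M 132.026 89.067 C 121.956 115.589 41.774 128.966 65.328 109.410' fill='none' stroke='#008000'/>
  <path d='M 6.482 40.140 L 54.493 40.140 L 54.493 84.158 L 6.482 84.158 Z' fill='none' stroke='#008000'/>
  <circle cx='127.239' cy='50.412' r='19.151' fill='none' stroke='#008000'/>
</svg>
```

viewBox `0 0 153.333 179.515` with mm width/height → 1 unit = 1 mm. Flip: y_m = 179.515 − y_svg.

**Shape 1** — `<line>` line segment, stroke `#008000` → engrave (S325, F2458). Machine vertices: (69.281,106.345) → (64.125,98.948). Open path.

**Shape 2** — `<path>` cubic bezier, stroke `#008000` → engrave (S325, F2458). Control points (SVG): P0=(61.389,131.511), P1=(41.795,155.991), P2=(48.172,135.572), P3=(73.017,142.985); sampled at t=k/8. Machine vertices: (61.389,48.004) → (55.244,40.787) → (51.446,36.926) → (49.907,35.570) → (50.538,35.867) → (53.253,36.963) → (57.963,38.008) → (64.580,38.147) → (73.017,36.530). Open path.

**Shape 3** — `<path>` cubic bezier, stroke `#008000` → engrave (S325, F2458). Control points (SVG): P0=(132.026,89.067), P1=(121.956,115.589), P2=(41.774,128.966), P3=(65.328,109.410); sampled at t=k/8. Machine vertices: (132.026,90.448) → (125.303,81.157) → (114.044,73.330) → (100.287,67.200) → (86.068,62.997) → (73.426,60.955) → (64.397,61.304) → (61.018,64.277) → (65.328,70.105). Open path.

**Shape 4** — `<path>` rectangle, stroke `#008000` → engrave (S325, F2458). Machine vertices: (6.482,139.375) → (54.493,139.375) → (54.493,95.357) → (6.482,95.357) → (6.482,139.375). Closed: final G1 returns to the first vertex.

**Shape 5** — `<circle>` circle, stroke `#008000` → engrave (S325, F2458). Machine vertices: (146.390,129.103) → (144.932,136.432) → (140.781,142.645) → (134.568,146.796) → (127.239,148.254) → (119.910,146.796) → (113.697,142.645) → (109.546,136.432) → (108.088,129.103) → (109.546,121.774) → (113.697,115.561) → (119.910,111.410) → (127.239,109.952) → (134.568,111.410) → (140.781,115.561) → (144.932,121.774) → (146.390,129.103). Closed: final G1 returns to the first vertex.

G21
G90
G00 X69.281 Y106.345
M3 S325
G1 X64.125 Y98.948 F2458
M5
G00 X61.389 Y48.004
M3 S325
G1 X55.244 Y40.787 F2458
G1 X51.446 Y36.926
G1 X49.907 Y35.570
G1 X50.538 Y35.867
G1 X53.253 Y36.963
G1 X57.963 Y38.008
G1 X64.580 Y38.147
G1 X73.017 Y36.530
M5
G00 X132.026 Y90.448
M3 S325
G1 X125.303 Y81.157 F2458
G1 X114.044 Y73.330
G1 X100.287 Y67.200
G1 X86.068 Y62.997
G1 X73.426 Y60.955
G1 X64.397 Y61.304
G1 X61.018 Y64.277
G1 X65.328 Y70.105
M5
G00 X6.482 Y139.375
M3 S325
G1 X54.493 Y139.375 F2458
G1 X54.493 Y95.357
G1 X6.482 Y95.357
G1 X6.482 Y139.375
M5
G00 X146.390 Y129.103
M3 S325
G1 X144.932 Y136.432 F2458
G1 X140.781 Y142.645
G1 X134.568 Y146.796
G1 X127.239 Y148.254
G1 X119.910 Y146.796
G1 X113.697 Y142.645
G1 X109.546 Y136.432
G1 X108.088 Y129.103
G1 X109.546 Y121.774
G1 X113.697 Y115.561
G1 X119.910 Y111.410
G1 X127.239 Y109.952
G1 X134.568 Y111.410
G1 X140.781 Y115.561
G1 X144.932 Y121.774
G1 X146.390 Y129.103
M5
G00 X0.000 Y0.000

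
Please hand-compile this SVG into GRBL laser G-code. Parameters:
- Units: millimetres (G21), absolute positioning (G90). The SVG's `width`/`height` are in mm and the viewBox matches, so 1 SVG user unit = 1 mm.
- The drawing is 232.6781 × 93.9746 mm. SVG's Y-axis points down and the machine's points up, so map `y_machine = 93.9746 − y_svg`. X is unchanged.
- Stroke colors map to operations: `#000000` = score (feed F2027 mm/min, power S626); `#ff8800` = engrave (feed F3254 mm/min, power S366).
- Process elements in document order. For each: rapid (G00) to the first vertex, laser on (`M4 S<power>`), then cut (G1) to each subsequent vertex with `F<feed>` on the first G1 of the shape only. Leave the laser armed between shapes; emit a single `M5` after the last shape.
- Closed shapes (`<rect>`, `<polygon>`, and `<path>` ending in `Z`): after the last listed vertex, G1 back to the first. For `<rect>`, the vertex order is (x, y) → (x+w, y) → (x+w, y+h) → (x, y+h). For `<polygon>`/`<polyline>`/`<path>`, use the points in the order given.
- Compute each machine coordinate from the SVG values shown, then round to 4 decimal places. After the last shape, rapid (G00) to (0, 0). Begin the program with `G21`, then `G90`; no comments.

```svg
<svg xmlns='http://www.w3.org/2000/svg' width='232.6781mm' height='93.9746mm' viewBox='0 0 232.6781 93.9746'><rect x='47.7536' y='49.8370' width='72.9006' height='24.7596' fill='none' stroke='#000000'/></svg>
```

G21
G90
G00 X47.7536 Y44.1376
M4 S626
G1 X120.6542 Y44.1376 F2027
G1 X120.6542 Y19.3780
G1 X47.7536 Y19.3780
G1 X47.7536 Y44.1376
M5
G00 X0.0000 Y0.0000

viewBox `0 0 232.6781 93.9746` with mm width/height → 1 unit = 1 mm. Flip: y_m = 93.9746 − y_svg.

**Shape 1** — `<rect>` rectangle, stroke `#000000` → score (S626, F2027). Machine vertices: (47.7536,44.1376) → (120.6542,44.1376) → (120.6542,19.3780) → (47.7536,19.3780) → (47.7536,44.1376). Closed: final G1 returns to the first vertex.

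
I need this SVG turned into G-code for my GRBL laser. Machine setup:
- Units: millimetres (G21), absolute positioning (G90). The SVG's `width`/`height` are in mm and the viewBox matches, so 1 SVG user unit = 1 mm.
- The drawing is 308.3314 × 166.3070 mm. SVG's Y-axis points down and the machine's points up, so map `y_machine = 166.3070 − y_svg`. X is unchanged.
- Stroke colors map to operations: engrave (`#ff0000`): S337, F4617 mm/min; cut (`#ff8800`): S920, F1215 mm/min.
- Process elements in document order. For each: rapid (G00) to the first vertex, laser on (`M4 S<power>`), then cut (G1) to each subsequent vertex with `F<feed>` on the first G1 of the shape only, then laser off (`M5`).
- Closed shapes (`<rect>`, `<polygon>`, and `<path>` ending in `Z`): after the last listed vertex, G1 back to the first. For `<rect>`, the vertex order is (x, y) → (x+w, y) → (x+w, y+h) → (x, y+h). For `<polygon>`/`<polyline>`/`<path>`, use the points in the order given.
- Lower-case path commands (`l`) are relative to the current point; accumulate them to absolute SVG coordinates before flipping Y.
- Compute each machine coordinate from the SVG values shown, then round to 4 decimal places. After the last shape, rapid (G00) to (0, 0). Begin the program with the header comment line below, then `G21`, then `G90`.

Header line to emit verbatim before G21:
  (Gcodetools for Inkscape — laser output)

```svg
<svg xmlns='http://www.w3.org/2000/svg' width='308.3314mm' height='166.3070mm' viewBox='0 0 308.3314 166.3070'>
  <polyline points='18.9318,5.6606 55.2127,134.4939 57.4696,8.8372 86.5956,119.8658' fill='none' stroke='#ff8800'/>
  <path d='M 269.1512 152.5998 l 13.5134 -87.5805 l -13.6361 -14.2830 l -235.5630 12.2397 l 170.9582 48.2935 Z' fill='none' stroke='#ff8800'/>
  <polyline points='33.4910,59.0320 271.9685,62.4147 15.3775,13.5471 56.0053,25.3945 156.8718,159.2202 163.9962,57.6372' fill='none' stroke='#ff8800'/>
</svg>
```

viewBox `0 0 308.3314 166.3070` with mm width/height → 1 unit = 1 mm. Flip: y_m = 166.3070 − y_svg.

**Shape 1** — `<polyline>` open polyline, stroke `#ff8800` → cut (S920, F1215). Machine vertices: (18.9318,160.6464) → (55.2127,31.8131) → (57.4696,157.4698) → (86.5956,46.4412). Open path.

**Shape 2** — `<path>` closed polygon, stroke `#ff8800` → cut (S920, F1215). Machine vertices: (269.1512,13.7072) → (282.6646,101.2877) → (269.0285,115.5707) → (33.4655,103.3310) → (204.4237,55.0375) → (269.1512,13.7072). Closed: final G1 returns to the first vertex.

**Shape 3** — `<polyline>` open polyline, stroke `#ff8800` → cut (S920, F1215). Machine vertices: (33.4910,107.2750) → (271.9685,103.8923) → (15.3775,152.7599) → (56.0053,140.9125) → (156.8718,7.0868) → (163.9962,108.6698). Open path.

(Gcodetools for Inkscape — laser output)
G21
G90
G00 X18.9318 Y160.6464
M4 S920
G1 X55.2127 Y31.8131 F1215
G1 X57.4696 Y157.4698
G1 X86.5956 Y46.4412
M5
G00 X269.1512 Y13.7072
M4 S920
G1 X282.6646 Y101.2877 F1215
G1 X269.0285 Y115.5707
G1 X33.4655 Y103.3310
G1 X204.4237 Y55.0375
G1 X269.1512 Y13.7072
M5
G00 X33.4910 Y107.2750
M4 S920
G1 X271.9685 Y103.8923 F1215
G1 X15.3775 Y152.7599
G1 X56.0053 Y140.9125
G1 X156.8718 Y7.0868
G1 X163.9962 Y108.6698
M5
G00 X0.0000 Y0.0000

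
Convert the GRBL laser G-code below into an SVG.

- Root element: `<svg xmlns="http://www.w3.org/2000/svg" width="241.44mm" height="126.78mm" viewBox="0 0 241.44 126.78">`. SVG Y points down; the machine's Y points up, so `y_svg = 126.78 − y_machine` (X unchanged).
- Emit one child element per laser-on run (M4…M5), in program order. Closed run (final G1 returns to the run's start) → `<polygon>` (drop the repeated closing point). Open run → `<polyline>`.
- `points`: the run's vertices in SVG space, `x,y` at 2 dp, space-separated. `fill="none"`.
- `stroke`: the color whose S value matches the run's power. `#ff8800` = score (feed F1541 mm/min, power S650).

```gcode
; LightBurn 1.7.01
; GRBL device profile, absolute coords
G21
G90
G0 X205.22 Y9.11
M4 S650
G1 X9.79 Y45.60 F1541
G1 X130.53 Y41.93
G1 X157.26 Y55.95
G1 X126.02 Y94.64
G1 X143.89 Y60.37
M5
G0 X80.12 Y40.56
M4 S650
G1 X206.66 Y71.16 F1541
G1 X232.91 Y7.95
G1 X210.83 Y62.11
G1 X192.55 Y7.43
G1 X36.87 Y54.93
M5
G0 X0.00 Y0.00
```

<svg xmlns="http://www.w3.org/2000/svg" width="241.44mm" height="126.78mm" viewBox="0 0 241.44 126.78">
  <polyline points="205.22,117.67 9.79,81.18 130.53,84.85 157.26,70.83 126.02,32.14 143.89,66.41" fill="none" stroke="#ff8800"/>
  <polyline points="80.12,86.22 206.66,55.62 232.91,118.83 210.83,64.67 192.55,119.35 36.87,71.85" fill="none" stroke="#ff8800"/>
</svg>

y_svg = 126.78 − y_m. Every run uses S650, so all elements get stroke `#ff8800` (score).

[1] open run; points: 205.22,117.67 9.79,81.18 130.53,84.85 157.26,70.83 126.02,32.14 143.89,66.41

[2] open run; points: 80.12,86.22 206.66,55.62 232.91,118.83 210.83,64.67 192.55,119.35 36.87,71.85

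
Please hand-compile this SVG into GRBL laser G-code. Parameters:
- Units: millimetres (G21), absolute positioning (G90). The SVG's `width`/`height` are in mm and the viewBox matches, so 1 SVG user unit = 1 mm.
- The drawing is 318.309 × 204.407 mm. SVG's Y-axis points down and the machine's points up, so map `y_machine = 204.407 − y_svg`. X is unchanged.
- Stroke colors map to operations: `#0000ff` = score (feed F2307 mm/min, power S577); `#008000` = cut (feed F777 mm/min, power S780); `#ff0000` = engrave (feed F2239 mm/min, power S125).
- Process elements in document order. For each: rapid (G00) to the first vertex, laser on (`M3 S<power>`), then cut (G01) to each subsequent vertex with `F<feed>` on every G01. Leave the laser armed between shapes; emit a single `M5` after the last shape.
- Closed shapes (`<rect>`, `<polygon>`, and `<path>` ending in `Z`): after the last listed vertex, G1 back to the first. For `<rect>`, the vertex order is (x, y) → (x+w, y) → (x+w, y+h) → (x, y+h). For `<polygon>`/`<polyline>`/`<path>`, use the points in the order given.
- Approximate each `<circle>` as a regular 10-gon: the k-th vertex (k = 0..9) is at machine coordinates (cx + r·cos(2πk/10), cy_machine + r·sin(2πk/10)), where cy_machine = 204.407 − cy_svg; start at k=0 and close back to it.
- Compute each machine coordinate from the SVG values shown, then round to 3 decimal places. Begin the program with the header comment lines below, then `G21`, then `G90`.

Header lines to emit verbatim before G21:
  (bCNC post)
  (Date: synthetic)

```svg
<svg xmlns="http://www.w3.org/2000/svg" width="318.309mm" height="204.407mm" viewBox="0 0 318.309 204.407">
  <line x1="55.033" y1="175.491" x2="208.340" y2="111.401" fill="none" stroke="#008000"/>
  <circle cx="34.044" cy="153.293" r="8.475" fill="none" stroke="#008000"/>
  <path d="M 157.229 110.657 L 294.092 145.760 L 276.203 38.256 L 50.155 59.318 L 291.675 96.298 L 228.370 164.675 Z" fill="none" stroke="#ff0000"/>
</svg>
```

(bCNC post)
(Date: synthetic)
G21
G90
G00 X55.033 Y28.916
M3 S780
G01 X208.340 Y93.006 F777
G00 X42.519 Y51.114
M3 S780
G01 X40.900 Y56.095 F777
G01 X36.663 Y59.174 F777
G01 X31.425 Y59.174 F777
G01 X27.188 Y56.095 F777
G01 X25.569 Y51.114 F777
G01 X27.188 Y46.133 F777
G01 X31.425 Y43.054 F777
G01 X36.663 Y43.054 F777
G01 X40.900 Y46.133 F777
G01 X42.519 Y51.114 F777
G00 X157.229 Y93.750
M3 S125
G01 X294.092 Y58.647 F2239
G01 X276.203 Y166.151 F2239
G01 X50.155 Y145.089 F2239
G01 X291.675 Y108.109 F2239
G01 X228.370 Y39.732 F2239
G01 X157.229 Y93.750 F2239
M5

Since the viewBox matches the mm dimensions, user units are millimetres directly. The only transform is the Y-flip y_m = 204.407 − y_svg.

Shape 1 is a line segment drawn with `<line>`. Its stroke #008000 means cut at S780, F777. After flipping Y the toolpath is (55.033,28.916) → (208.340,93.006).

Shape 2 is a circle drawn with `<circle>`. Its stroke #008000 means cut at S780, F777. After flipping Y the toolpath is (42.519,51.114) → (40.900,56.095) → (36.663,59.174) → (31.425,59.174) → (27.188,56.095) → (25.569,51.114) → (27.188,46.133) → (31.425,43.054) → (36.663,43.054) → (40.900,46.133) → (42.519,51.114), returning to the start.

Shape 3 is a closed polygon drawn with `<path>`. Its stroke #ff0000 means engrave at S125, F2239. After flipping Y the toolpath is (157.229,93.750) → (294.092,58.647) → (276.203,166.151) → (50.155,145.089) → (291.675,108.109) → (228.370,39.732) → (157.229,93.750), returning to the start.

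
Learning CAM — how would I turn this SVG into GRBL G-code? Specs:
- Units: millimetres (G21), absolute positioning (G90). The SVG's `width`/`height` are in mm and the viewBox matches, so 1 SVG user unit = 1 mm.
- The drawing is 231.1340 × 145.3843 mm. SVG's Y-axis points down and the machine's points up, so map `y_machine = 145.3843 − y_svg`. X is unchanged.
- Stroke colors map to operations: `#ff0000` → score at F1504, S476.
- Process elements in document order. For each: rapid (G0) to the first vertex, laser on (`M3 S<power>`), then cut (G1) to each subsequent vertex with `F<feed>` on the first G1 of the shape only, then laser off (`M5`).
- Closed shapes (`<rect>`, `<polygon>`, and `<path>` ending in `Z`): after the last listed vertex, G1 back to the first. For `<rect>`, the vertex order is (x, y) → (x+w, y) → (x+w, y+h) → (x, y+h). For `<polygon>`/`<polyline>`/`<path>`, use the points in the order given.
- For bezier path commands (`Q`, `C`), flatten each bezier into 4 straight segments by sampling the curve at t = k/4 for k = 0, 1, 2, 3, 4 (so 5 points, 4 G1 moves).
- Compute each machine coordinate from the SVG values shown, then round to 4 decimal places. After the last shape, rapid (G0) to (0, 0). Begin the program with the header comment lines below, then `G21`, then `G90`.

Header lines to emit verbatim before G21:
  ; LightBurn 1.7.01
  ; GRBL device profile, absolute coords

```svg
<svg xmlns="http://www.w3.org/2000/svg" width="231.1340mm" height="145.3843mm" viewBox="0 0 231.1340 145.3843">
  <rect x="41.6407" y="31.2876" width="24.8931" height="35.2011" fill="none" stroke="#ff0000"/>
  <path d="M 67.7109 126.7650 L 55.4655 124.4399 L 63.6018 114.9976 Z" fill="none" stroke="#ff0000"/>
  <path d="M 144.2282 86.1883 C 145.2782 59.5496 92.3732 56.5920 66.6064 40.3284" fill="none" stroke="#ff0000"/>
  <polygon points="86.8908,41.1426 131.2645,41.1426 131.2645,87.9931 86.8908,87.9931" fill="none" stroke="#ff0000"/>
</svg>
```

Since the viewBox matches the mm dimensions, user units are millimetres directly. The only transform is the Y-flip y_m = 145.3843 − y_svg.

Shape 1 is a rectangle drawn with `<rect>`. Its stroke #ff0000 means score at S476, F1504. After flipping Y the toolpath is (41.6407,114.0967) → (66.5338,114.0967) → (66.5338,78.8956) → (41.6407,78.8956) → (41.6407,114.0967), returning to the start.

Shape 2 is a regular polygon drawn with `<path>`. Its stroke #ff0000 means score at S476, F1504. After flipping Y the toolpath is (67.7109,18.6193) → (55.4655,20.9444) → (63.6018,30.3867) → (67.7109,18.6193), returning to the start.

Shape 3 is a cubic bezier drawn with `<path>`. Its stroke #ff0000 means score at S476, F1504. After flipping Y the toolpath is (144.2282,59.1960) → (136.1662,75.3127) → (115.4736,86.0166) → (89.7528,94.7752) → (66.6064,105.0559).

Shape 4 is a rectangle drawn with `<polygon>`. Its stroke #ff0000 means score at S476, F1504. After flipping Y the toolpath is (86.8908,104.2417) → (131.2645,104.2417) → (131.2645,57.3912) → (86.8908,57.3912) → (86.8908,104.2417), returning to the start.

; LightBurn 1.7.01
; GRBL device profile, absolute coords
G21
G90
G0 X41.6407 Y114.0967
M3 S476
G1 X66.5338 Y114.0967 F1504
G1 X66.5338 Y78.8956
G1 X41.6407 Y78.8956
G1 X41.6407 Y114.0967
M5
G0 X67.7109 Y18.6193
M3 S476
G1 X55.4655 Y20.9444 F1504
G1 X63.6018 Y30.3867
G1 X67.7109 Y18.6193
M5
G0 X144.2282 Y59.1960
M3 S476
G1 X136.1662 Y75.3127 F1504
G1 X115.4736 Y86.0166
G1 X89.7528 Y94.7752
G1 X66.6064 Y105.0559
M5
G0 X86.8908 Y104.2417
M3 S476
G1 X131.2645 Y104.2417 F1504
G1 X131.2645 Y57.3912
G1 X86.8908 Y57.3912
G1 X86.8908 Y104.2417
M5
G0 X0.0000 Y0.0000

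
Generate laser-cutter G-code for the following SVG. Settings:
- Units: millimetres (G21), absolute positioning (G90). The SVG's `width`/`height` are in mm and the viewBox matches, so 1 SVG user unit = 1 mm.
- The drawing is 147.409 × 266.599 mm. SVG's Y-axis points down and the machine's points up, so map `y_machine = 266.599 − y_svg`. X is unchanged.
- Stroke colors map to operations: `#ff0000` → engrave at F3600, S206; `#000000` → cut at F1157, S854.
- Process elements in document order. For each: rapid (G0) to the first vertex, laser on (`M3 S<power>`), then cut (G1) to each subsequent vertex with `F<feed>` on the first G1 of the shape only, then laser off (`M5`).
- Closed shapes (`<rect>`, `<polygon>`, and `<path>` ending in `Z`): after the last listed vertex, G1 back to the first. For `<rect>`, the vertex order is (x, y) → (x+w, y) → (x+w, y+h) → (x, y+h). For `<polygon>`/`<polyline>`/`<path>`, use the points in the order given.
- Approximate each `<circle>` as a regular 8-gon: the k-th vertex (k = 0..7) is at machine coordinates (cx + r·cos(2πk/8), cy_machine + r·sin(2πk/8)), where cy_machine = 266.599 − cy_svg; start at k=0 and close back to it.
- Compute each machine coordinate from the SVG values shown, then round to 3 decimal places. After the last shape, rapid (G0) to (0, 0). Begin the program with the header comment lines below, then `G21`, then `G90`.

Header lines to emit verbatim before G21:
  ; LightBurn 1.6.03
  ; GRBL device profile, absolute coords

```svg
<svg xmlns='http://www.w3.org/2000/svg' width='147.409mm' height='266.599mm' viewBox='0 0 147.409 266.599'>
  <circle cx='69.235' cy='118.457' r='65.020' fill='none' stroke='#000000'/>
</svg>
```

; LightBurn 1.6.03
; GRBL device profile, absolute coords
G21
G90
G0 X134.255 Y148.142
M3 S854
G1 X115.211 Y194.118 F1157
G1 X69.235 Y213.162
G1 X23.259 Y194.118
G1 X4.215 Y148.142
G1 X23.259 Y102.166
G1 X69.235 Y83.122
G1 X115.211 Y102.166
G1 X134.255 Y148.142
M5
G0 X0.000 Y0.000

viewBox `0 0 147.409 266.599` with mm width/height → 1 unit = 1 mm. Flip: y_m = 266.599 − y_svg.

**Shape 1** — `<circle>` circle, stroke `#000000` → cut (S854, F1157). Machine vertices: (134.255,148.142) → (115.211,194.118) → (69.235,213.162) → (23.259,194.118) → (4.215,148.142) → (23.259,102.166) → (69.235,83.122) → (115.211,102.166) → (134.255,148.142). Closed: final G1 returns to the first vertex.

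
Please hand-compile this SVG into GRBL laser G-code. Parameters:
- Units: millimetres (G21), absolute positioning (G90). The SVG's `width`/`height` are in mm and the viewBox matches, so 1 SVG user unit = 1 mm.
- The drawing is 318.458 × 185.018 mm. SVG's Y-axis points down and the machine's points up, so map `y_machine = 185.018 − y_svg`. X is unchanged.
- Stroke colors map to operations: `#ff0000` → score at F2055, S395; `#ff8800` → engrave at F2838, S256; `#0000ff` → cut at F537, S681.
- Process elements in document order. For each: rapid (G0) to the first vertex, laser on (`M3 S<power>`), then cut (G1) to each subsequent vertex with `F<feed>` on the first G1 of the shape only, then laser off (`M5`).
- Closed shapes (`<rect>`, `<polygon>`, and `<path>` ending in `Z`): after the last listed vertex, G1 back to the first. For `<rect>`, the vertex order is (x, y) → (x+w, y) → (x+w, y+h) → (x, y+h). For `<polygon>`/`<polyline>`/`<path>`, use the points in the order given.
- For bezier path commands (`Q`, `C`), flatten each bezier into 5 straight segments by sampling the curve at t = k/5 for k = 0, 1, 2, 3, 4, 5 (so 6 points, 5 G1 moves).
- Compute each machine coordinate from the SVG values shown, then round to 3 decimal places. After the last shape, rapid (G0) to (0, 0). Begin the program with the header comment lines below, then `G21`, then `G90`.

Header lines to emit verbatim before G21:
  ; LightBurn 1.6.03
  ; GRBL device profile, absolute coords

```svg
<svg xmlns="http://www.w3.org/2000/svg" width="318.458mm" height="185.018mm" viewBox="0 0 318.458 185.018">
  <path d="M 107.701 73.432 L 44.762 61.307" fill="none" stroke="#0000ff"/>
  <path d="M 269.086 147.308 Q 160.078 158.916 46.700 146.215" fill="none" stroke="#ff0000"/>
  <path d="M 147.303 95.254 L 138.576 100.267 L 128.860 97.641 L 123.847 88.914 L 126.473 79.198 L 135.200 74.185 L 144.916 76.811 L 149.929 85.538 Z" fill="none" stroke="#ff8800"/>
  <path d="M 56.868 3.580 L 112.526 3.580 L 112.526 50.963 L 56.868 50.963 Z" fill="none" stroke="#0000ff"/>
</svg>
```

; LightBurn 1.6.03
; GRBL device profile, absolute coords
G21
G90
G0 X107.701 Y111.586
M3 S681
G1 X44.762 Y123.711 F537
M5
G0 X269.086 Y37.710
M3 S395
G1 X225.308 Y34.039 F2055
G1 X181.180 Y32.313
G1 X136.703 Y32.532
G1 X91.876 Y34.695
G1 X46.700 Y38.803
M5
G0 X147.303 Y89.764
M3 S256
G1 X138.576 Y84.751 F2838
G1 X128.860 Y87.377
G1 X123.847 Y96.104
G1 X126.473 Y105.820
G1 X135.200 Y110.833
G1 X144.916 Y108.207
G1 X149.929 Y99.480
G1 X147.303 Y89.764
M5
G0 X56.868 Y181.438
M3 S681
G1 X112.526 Y181.438 F537
G1 X112.526 Y134.055
G1 X56.868 Y134.055
G1 X56.868 Y181.438
M5
G0 X0.000 Y0.000

Since the viewBox matches the mm dimensions, user units are millimetres directly. The only transform is the Y-flip y_m = 185.018 − y_svg.

Shape 1 is a line segment drawn with `<path>`. Its stroke #0000ff means cut at S681, F537. After flipping Y the toolpath is (107.701,111.586) → (44.762,123.711).

Shape 2 is a quadratic bezier drawn with `<path>`. Its stroke #ff0000 means score at S395, F2055. After flipping Y the toolpath is (269.086,37.710) → (225.308,34.039) → (181.180,32.313) → (136.703,32.532) → (91.876,34.695) → (46.700,38.803).

Shape 3 is a regular polygon drawn with `<path>`. Its stroke #ff8800 means engrave at S256, F2838. After flipping Y the toolpath is (147.303,89.764) → (138.576,84.751) → (128.860,87.377) → (123.847,96.104) → (126.473,105.820) → (135.200,110.833) → (144.916,108.207) → (149.929,99.480) → (147.303,89.764), returning to the start.

Shape 4 is a rectangle drawn with `<path>`. Its stroke #0000ff means cut at S681, F537. After flipping Y the toolpath is (56.868,181.438) → (112.526,181.438) → (112.526,134.055) → (56.868,134.055) → (56.868,181.438), returning to the start.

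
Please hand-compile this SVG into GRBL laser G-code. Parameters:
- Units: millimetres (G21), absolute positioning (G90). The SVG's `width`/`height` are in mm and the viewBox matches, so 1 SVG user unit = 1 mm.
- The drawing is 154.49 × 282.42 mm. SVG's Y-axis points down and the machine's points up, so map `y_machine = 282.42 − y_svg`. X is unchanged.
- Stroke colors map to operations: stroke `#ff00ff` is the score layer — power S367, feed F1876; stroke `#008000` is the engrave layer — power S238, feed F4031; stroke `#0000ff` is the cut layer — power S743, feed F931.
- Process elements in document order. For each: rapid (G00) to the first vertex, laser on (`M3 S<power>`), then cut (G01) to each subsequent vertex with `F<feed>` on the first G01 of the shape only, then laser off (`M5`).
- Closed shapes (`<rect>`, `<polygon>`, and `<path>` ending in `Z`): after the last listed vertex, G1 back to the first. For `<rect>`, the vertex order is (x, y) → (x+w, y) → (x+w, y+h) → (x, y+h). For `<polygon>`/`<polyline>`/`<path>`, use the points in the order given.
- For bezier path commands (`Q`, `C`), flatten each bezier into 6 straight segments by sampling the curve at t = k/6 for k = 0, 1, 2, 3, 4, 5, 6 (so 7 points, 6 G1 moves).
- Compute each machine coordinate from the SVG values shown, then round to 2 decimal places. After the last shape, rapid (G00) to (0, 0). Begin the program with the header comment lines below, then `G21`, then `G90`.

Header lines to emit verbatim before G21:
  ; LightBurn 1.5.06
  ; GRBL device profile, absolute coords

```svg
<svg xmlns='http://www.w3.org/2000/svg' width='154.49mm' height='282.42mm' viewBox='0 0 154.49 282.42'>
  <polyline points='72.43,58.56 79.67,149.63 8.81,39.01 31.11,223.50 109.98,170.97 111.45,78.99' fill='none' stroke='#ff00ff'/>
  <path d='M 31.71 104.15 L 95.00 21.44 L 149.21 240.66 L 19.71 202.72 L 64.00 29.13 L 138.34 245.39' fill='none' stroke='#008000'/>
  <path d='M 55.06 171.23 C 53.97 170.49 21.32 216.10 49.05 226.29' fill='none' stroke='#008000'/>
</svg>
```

; LightBurn 1.5.06
; GRBL device profile, absolute coords
G21
G90
G00 X72.43 Y223.86
M3 S367
G01 X79.67 Y132.79 F1876
G01 X8.81 Y243.41
G01 X31.11 Y58.92
G01 X109.98 Y111.45
G01 X111.45 Y203.43
M5
G00 X31.71 Y178.27
M3 S238
G01 X95.00 Y260.98 F4031
G01 X149.21 Y41.76
G01 X19.71 Y79.70
G01 X64.00 Y253.29
G01 X138.34 Y37.03
M5
G00 X55.06 Y111.19
M3 S238
G01 X52.31 Y108.08 F4031
G01 X46.86 Y99.51
G01 X41.25 Y87.76
G01 X38.04 Y75.10
G01 X39.79 Y63.80
G01 X49.05 Y56.13
M5
G00 X0.00 Y0.00

1 u = 1 mm; y_m = 282.42 − y.

[1] `<polyline>` open polyline, #ff00ff→score S367 F1876: (72.43,223.86) → (79.67,132.79) → (8.81,243.41) → (31.11,58.92) → (109.98,111.45) → (111.45,203.43)

[2] `<path>` open polyline, #008000→engrave S238 F4031: (31.71,178.27) → (95.00,260.98) → (149.21,41.76) → (19.71,79.70) → (64.00,253.29) → (138.34,37.03)

[3] `<path>` cubic bezier, #008000→engrave S238 F4031: (55.06,111.19) → (52.31,108.08) → (46.86,99.51) → (41.25,87.76) → (38.04,75.10) → (39.79,63.80) → (49.05,56.13)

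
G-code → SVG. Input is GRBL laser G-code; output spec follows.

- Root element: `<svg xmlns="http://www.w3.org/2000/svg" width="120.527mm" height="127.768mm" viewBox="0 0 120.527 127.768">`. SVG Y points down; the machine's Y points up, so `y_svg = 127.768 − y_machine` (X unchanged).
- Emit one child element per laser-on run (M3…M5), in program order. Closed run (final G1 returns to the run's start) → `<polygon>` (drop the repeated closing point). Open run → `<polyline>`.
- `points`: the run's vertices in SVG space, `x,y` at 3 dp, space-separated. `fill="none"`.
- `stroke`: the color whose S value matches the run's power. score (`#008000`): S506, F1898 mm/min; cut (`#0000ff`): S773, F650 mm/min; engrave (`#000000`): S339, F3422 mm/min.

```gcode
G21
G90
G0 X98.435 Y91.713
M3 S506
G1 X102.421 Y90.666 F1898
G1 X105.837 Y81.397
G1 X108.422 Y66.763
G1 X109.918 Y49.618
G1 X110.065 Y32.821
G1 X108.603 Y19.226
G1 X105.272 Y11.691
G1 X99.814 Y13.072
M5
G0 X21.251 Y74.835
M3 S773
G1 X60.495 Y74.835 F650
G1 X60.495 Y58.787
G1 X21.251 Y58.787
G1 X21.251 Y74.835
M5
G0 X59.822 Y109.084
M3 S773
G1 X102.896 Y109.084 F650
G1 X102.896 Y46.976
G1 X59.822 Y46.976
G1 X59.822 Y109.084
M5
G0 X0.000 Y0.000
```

<svg xmlns="http://www.w3.org/2000/svg" width="120.527mm" height="127.768mm" viewBox="0 0 120.527 127.768">
  <polyline points="98.435,36.055 102.421,37.102 105.837,46.371 108.422,61.005 109.918,78.150 110.065,94.947 108.603,108.542 105.272,116.077 99.814,114.696" fill="none" stroke="#008000"/>
  <polygon points="21.251,52.933 60.495,52.933 60.495,68.981 21.251,68.981" fill="none" stroke="#0000ff"/>
  <polygon points="59.822,18.684 102.896,18.684 102.896,80.792 59.822,80.792" fill="none" stroke="#0000ff"/>
</svg>

Each laser-on run becomes one SVG element. Flip Y back into SVG space with y_svg = 127.768 − y_machine.

Run 1: S506 ⇒ score layer `#008000`. The run is open, so emit a `<polyline>` with points (Y-flipped): 98.435,36.055 102.421,37.102 105.837,46.371 108.422,61.005 109.918,78.150 110.065,94.947 108.603,108.542 105.272,116.077 99.814,114.696.

Run 2: the run's S773 means `#0000ff` (cut). The run returns to its start, so emit a `<polygon>` with points (Y-flipped): 21.251,52.933 60.495,52.933 60.495,68.981 21.251,68.981.

Run 3: the run's S773 means `#0000ff` (cut). The run returns to its start, so emit a `<polygon>` with points (Y-flipped): 59.822,18.684 102.896,18.684 102.896,80.792 59.822,80.792.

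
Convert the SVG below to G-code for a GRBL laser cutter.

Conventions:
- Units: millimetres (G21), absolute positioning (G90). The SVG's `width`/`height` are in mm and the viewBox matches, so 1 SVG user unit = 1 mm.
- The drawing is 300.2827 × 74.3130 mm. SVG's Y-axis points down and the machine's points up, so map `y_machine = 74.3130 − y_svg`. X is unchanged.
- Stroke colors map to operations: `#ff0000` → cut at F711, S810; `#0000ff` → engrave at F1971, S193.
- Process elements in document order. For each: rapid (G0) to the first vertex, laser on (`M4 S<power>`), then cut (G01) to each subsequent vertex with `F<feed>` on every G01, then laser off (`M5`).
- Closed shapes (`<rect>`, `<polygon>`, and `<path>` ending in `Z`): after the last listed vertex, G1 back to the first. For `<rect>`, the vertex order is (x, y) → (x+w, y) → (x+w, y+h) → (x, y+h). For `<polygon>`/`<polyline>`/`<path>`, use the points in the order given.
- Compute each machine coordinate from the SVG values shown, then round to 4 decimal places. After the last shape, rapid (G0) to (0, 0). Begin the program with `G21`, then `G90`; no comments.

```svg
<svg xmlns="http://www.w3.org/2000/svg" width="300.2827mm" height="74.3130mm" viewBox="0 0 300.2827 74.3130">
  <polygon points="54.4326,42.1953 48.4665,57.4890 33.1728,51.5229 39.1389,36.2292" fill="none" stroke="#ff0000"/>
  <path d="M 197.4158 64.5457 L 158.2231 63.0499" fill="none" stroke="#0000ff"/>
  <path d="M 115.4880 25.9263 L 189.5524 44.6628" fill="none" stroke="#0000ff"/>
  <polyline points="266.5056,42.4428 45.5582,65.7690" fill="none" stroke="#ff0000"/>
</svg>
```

G21
G90
G0 X54.4326 Y32.1177
M4 S810
G01 X48.4665 Y16.8240 F711
G01 X33.1728 Y22.7901 F711
G01 X39.1389 Y38.0838 F711
G01 X54.4326 Y32.1177 F711
M5
G0 X197.4158 Y9.7673
M4 S193
G01 X158.2231 Y11.2631 F1971
M5
G0 X115.4880 Y48.3867
M4 S193
G01 X189.5524 Y29.6502 F1971
M5
G0 X266.5056 Y31.8702
M4 S810
G01 X45.5582 Y8.5440 F711
M5
G0 X0.0000 Y0.0000

viewBox `0 0 300.2827 74.3130` with mm width/height → 1 unit = 1 mm. Flip: y_m = 74.3130 − y_svg.

**Shape 1** — `<polygon>` regular polygon, stroke `#ff0000` → cut (S810, F711). Machine vertices: (54.4326,32.1177) → (48.4665,16.8240) → (33.1728,22.7901) → (39.1389,38.0838) → (54.4326,32.1177). Closed: final G1 returns to the first vertex.

**Shape 2** — `<path>` line segment, stroke `#0000ff` → engrave (S193, F1971). Machine vertices: (197.4158,9.7673) → (158.2231,11.2631). Open path.

**Shape 3** — `<path>` line segment, stroke `#0000ff` → engrave (S193, F1971). Machine vertices: (115.4880,48.3867) → (189.5524,29.6502). Open path.

**Shape 4** — `<polyline>` line segment, stroke `#ff0000` → cut (S810, F711). Machine vertices: (266.5056,31.8702) → (45.5582,8.5440). Open path.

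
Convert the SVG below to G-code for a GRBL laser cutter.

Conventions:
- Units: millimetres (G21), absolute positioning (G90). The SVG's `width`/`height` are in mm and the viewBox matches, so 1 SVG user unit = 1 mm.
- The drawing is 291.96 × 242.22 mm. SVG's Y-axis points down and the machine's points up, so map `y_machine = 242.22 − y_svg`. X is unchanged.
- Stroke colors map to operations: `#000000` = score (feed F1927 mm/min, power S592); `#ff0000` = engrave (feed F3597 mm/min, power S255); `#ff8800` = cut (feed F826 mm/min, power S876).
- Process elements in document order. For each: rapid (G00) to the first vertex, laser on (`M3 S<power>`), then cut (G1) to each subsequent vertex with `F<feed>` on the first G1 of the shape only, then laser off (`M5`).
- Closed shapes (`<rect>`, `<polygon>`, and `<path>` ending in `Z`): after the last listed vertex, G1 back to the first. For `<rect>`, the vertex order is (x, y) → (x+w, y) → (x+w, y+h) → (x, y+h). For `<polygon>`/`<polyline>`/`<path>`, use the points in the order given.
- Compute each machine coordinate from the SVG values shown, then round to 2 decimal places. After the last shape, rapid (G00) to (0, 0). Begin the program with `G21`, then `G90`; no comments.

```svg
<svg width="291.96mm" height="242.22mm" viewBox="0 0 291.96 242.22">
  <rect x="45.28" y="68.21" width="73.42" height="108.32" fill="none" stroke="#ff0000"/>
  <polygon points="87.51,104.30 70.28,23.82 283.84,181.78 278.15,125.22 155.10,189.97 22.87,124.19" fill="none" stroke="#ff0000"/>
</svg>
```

G21
G90
G00 X45.28 Y174.01
M3 S255
G1 X118.70 Y174.01 F3597
G1 X118.70 Y65.69
G1 X45.28 Y65.69
G1 X45.28 Y174.01
M5
G00 X87.51 Y137.92
M3 S255
G1 X70.28 Y218.40 F3597
G1 X283.84 Y60.44
G1 X278.15 Y117.00
G1 X155.10 Y52.25
G1 X22.87 Y118.03
G1 X87.51 Y137.92
M5
G00 X0.00 Y0.00

viewBox `0 0 291.96 242.22` with mm width/height → 1 unit = 1 mm. Flip: y_m = 242.22 − y_svg.

**Shape 1** — `<rect>` rectangle, stroke `#ff0000` → engrave (S255, F3597). Machine vertices: (45.28,174.01) → (118.70,174.01) → (118.70,65.69) → (45.28,65.69) → (45.28,174.01). Closed: final G1 returns to the first vertex.

**Shape 2** — `<polygon>` closed polygon, stroke `#ff0000` → engrave (S255, F3597). Machine vertices: (87.51,137.92) → (70.28,218.40) → (283.84,60.44) → (278.15,117.00) → (155.10,52.25) → (22.87,118.03) → (87.51,137.92). Closed: final G1 returns to the first vertex.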